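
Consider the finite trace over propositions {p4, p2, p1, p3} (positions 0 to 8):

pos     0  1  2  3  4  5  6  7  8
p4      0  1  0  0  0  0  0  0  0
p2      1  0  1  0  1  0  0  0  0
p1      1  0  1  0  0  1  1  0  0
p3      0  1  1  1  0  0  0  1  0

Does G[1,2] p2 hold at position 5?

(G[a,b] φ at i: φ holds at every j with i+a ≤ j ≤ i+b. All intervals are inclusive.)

Does not hold

Check p2 at every j in [6,7]:
  j=6: false
  j=7: false
Fails at j=6 → formula fails.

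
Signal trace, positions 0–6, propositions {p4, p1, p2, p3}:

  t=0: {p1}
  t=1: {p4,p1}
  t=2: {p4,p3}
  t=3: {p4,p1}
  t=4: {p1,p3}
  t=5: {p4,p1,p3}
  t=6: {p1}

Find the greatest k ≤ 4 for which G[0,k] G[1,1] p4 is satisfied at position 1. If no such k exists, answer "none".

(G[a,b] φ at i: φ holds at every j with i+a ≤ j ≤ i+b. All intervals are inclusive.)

G[1,1] p4 must hold from j=1 onward; find where it first fails.
  j=1: holds
  j=2: holds
  j=3: fails
Holds on [1,2], so largest k = 1.

1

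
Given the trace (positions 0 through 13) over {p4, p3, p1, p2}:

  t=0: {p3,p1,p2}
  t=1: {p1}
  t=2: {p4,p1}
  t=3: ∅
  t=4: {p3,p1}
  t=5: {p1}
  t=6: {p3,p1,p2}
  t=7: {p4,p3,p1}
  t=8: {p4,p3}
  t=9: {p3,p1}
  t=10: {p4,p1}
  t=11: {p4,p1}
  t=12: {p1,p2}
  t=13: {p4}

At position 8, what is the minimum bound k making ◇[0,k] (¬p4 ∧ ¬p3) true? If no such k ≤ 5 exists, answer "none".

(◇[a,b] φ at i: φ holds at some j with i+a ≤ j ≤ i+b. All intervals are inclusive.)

Scan j = 8,9,… for (¬p4 ∧ ¬p3):
  j=8: fails
  j=9: fails
  j=10: fails
  j=11: fails
  j=12: holds
First hit at j=12, so smallest k = 12-8 = 4.

4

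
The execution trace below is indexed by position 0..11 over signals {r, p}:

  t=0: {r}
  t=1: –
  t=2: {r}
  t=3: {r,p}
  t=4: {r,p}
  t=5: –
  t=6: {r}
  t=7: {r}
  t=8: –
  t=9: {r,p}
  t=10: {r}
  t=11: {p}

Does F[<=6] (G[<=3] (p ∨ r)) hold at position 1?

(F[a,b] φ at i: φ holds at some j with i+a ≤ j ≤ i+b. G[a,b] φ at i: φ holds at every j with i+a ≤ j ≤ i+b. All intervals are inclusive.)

Check G[<=3] (p ∨ r) at each j in [1,7]:
  j=1: fails at 1
  j=2: fails at 5
  j=3: fails at 5
  j=4: fails at 5
  j=5: fails at 5
  j=6: fails at 8
  j=7: fails at 8
No position in the window satisfies it → formula fails.

Does not hold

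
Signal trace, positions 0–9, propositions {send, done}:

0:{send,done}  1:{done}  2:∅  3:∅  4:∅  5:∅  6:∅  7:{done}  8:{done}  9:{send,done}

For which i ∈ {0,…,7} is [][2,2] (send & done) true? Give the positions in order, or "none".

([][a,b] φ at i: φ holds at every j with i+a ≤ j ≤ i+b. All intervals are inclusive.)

Evaluate at each i in [0,7]:
  i=0: ✗ (fails at j=2)
  i=1: ✗ (fails at j=3)
  i=2: ✗ (fails at j=4)
  i=3: ✗ (fails at j=5)
  i=4: ✗ (fails at j=6)
  i=5: ✗ (fails at j=7)
  i=6: ✗ (fails at j=8)
  i=7: ✓ (all of [9,9])

7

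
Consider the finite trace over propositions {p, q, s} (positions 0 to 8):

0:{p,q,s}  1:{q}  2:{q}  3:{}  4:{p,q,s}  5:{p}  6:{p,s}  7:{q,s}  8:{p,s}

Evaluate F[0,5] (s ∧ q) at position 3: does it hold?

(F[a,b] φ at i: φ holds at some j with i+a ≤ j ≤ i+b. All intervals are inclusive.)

Check (s ∧ q) at each j in [3,8]:
  j=3: false
  j=4: true
  j=5: false
  j=6: false
  j=7: true
  j=8: false
Found at j=4 → formula holds.

True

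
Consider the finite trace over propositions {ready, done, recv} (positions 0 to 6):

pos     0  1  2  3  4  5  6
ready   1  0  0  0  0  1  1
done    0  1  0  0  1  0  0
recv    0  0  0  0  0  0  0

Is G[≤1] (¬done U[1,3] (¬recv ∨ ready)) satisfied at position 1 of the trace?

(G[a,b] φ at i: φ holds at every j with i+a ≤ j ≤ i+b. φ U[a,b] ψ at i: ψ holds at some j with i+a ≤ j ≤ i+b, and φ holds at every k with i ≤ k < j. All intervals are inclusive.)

Check (¬done U[1,3] (¬recv ∨ ready)) at every j in [1,2]:
  j=1: fails
  j=2: holds
Fails at j=1 → formula fails.

False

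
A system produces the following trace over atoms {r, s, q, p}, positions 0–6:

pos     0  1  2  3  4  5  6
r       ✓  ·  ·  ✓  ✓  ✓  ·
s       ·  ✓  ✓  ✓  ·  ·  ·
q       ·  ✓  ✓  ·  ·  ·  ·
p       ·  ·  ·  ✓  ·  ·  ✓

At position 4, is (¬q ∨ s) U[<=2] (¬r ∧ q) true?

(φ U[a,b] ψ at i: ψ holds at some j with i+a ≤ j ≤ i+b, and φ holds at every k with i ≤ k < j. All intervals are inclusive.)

False

Need some j in [4,6] with (¬r ∧ q), and (¬q ∨ s) at every k in [4,j-1].
  j=4: (¬r ∧ q) false.
  j=5: (¬r ∧ q) false.
  j=6: (¬r ∧ q) false.
No j in the window works → until fails.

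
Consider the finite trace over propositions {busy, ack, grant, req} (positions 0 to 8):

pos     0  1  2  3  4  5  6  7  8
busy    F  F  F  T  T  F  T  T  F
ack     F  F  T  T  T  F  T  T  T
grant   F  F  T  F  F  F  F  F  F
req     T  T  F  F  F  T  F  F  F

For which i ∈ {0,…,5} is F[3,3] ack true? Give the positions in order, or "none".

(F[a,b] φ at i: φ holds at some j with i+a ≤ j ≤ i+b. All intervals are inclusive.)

0, 1, 3, 4, 5

Evaluate at each i in [0,5]:
  i=0: ✓ (witness j=3)
  i=1: ✓ (witness j=4)
  i=2: ✗ (none in [5,5])
  i=3: ✓ (witness j=6)
  i=4: ✓ (witness j=7)
  i=5: ✓ (witness j=8)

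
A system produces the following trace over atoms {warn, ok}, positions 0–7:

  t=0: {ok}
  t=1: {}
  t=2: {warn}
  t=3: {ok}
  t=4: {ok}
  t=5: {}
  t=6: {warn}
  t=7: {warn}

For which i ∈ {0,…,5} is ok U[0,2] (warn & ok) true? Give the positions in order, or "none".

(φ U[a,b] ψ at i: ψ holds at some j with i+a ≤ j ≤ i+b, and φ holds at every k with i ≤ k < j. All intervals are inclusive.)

Evaluate at each i in [0,5]:
  i=0: ✗ (no rhs in [0,2])
  i=1: ✗ (no rhs in [1,3])
  i=2: ✗ (no rhs in [2,4])
  i=3: ✗ (no rhs in [3,5])
  i=4: ✗ (no rhs in [4,6])
  i=5: ✗ (no rhs in [5,7])

none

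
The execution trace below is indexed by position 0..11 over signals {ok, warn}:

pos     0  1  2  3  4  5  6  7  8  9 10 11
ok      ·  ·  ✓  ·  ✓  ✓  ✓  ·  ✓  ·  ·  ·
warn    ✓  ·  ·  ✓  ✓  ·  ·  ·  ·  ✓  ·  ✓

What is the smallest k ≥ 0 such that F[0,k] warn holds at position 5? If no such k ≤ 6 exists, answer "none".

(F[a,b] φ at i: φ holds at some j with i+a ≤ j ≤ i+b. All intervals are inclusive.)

Scan j = 5,6,… for warn:
  j=5: fails
  j=6: fails
  j=7: fails
  j=8: fails
  j=9: holds
First hit at j=9, so smallest k = 9-5 = 4.

4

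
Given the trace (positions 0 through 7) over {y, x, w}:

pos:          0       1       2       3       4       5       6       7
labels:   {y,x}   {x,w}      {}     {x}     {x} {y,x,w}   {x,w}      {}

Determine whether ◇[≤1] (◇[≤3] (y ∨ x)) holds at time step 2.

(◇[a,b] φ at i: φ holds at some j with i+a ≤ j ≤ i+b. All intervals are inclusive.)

Check ◇[≤3] (y ∨ x) at each j in [2,3]:
  j=2: holds (witness at 3)
  j=3: holds (witness at 3)
Found at j=2 → formula holds.

Holds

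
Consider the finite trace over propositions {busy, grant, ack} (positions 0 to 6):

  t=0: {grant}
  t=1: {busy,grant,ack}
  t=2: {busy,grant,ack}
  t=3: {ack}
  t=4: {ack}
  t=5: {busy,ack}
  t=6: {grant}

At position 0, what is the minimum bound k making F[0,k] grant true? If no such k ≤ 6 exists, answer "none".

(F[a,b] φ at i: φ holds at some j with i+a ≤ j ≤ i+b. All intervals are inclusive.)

0

Scan j = 0,1,… for grant:
  j=0: holds
First hit at j=0, so smallest k = 0-0 = 0.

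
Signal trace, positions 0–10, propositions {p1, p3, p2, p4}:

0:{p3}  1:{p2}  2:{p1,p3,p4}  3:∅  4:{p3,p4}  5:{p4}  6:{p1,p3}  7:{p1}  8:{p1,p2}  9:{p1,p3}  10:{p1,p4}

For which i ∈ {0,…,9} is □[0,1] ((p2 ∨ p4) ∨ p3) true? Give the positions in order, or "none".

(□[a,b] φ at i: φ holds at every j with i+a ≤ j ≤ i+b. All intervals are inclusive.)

0, 1, 4, 5, 8, 9

Evaluate at each i in [0,9]:
  i=0: ✓ (all of [0,1])
  i=1: ✓ (all of [1,2])
  i=2: ✗ (fails at j=3)
  i=3: ✗ (fails at j=3)
  i=4: ✓ (all of [4,5])
  i=5: ✓ (all of [5,6])
  i=6: ✗ (fails at j=7)
  i=7: ✗ (fails at j=7)
  i=8: ✓ (all of [8,9])
  i=9: ✓ (all of [9,10])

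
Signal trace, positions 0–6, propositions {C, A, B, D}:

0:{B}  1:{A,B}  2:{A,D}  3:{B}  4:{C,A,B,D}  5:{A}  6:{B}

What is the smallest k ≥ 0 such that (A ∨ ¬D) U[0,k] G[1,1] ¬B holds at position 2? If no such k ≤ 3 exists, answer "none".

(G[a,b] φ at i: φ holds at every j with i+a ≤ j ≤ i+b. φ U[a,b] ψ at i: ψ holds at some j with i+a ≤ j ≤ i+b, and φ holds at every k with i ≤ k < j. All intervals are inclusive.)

2

Need earliest j ≥ 2 with G[1,1] ¬B, and (A ∨ ¬D) at every k in [2,j-1].
  j=2: rhs fails.
  j=3: rhs fails.
  j=4: rhs holds; lhs holds on [2,3]. k = 2.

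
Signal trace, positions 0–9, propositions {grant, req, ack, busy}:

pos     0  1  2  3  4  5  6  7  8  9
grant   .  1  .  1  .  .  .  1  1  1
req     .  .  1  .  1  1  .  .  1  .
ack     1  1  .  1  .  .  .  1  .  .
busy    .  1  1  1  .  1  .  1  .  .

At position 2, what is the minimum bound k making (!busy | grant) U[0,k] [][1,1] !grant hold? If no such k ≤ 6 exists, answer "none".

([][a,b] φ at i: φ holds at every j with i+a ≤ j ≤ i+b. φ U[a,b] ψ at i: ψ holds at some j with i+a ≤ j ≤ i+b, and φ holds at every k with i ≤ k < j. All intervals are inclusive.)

none

Need earliest j ≥ 2 with [][1,1] !grant, and (!busy | grant) at every k in [2,j-1].
  j=2: rhs fails.
  j=3: rhs holds but lhs fails at k=2.
  j=4: rhs holds but lhs fails at k=2.
  j=5: rhs holds but lhs fails at k=2.
  j=6: rhs fails.
  j=7: rhs fails.
  j=8: rhs fails.
No witness within the range → none.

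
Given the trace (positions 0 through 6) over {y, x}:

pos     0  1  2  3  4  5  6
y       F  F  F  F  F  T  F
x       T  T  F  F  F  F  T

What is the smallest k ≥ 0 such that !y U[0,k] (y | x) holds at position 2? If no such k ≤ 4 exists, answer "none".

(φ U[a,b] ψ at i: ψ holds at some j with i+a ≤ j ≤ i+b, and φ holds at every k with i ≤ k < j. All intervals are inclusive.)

3

Need earliest j ≥ 2 with (y | x), and !y at every k in [2,j-1].
  j=2: rhs fails.
  j=3: rhs fails.
  j=4: rhs fails.
  j=5: rhs holds; lhs holds on [2,4]. k = 3.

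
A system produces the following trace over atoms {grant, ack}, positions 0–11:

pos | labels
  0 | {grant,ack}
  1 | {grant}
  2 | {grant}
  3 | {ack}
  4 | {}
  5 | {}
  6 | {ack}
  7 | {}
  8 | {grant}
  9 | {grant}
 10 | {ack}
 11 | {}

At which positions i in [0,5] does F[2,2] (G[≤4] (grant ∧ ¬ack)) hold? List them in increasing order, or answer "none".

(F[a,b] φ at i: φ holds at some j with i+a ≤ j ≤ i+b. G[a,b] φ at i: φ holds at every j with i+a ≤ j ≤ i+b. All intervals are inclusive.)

none

Evaluate at each i in [0,5]:
  i=0: ✗ (none in [2,2])
  i=1: ✗ (none in [3,3])
  i=2: ✗ (none in [4,4])
  i=3: ✗ (none in [5,5])
  i=4: ✗ (none in [6,6])
  i=5: ✗ (none in [7,7])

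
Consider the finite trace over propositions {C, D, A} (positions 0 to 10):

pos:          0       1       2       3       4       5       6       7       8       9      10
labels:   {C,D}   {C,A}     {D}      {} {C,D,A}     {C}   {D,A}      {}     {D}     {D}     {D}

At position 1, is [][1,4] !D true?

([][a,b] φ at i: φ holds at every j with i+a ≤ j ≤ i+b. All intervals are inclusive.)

Check !D at every j in [2,5]:
  j=2: false
  j=3: true
  j=4: false
  j=5: true
Fails at j=2 → formula fails.

False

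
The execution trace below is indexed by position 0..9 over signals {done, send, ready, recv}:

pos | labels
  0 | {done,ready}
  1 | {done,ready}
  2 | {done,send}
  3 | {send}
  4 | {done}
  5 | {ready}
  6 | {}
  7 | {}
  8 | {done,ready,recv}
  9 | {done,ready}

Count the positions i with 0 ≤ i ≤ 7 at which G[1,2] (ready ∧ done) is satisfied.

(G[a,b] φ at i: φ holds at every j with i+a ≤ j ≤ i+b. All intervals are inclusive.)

Evaluate at each i in [0,7]:
  i=0: ✗ (fails at j=2)
  i=1: ✗ (fails at j=2)
  i=2: ✗ (fails at j=3)
  i=3: ✗ (fails at j=4)
  i=4: ✗ (fails at j=5)
  i=5: ✗ (fails at j=6)
  i=6: ✗ (fails at j=7)
  i=7: ✓ (all of [8,9])
Positions where it holds: {7} → 1.

1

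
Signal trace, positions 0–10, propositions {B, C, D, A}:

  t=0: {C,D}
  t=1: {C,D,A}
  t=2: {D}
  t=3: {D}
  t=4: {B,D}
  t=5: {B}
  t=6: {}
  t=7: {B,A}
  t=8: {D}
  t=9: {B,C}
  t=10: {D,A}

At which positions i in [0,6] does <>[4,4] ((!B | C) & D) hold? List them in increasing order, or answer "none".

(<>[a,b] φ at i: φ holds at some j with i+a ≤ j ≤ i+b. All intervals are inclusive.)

Evaluate at each i in [0,6]:
  i=0: ✗ (none in [4,4])
  i=1: ✗ (none in [5,5])
  i=2: ✗ (none in [6,6])
  i=3: ✗ (none in [7,7])
  i=4: ✓ (witness j=8)
  i=5: ✗ (none in [9,9])
  i=6: ✓ (witness j=10)

4, 6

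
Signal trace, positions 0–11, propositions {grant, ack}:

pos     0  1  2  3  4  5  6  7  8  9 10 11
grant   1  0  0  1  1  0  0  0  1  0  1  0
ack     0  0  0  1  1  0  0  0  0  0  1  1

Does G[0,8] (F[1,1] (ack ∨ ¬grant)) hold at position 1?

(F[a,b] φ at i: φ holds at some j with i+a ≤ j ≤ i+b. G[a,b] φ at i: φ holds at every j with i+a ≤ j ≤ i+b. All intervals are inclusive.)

Check F[1,1] (ack ∨ ¬grant) at every j in [1,9]:
  j=1: holds (witness at 2)
  j=2: holds (witness at 3)
  j=3: holds (witness at 4)
  j=4: holds (witness at 5)
  j=5: holds (witness at 6)
  j=6: holds (witness at 7)
  j=7: fails (none in [8,8])
  j=8: holds (witness at 9)
  j=9: holds (witness at 10)
Fails at j=7 → formula fails.

Does not hold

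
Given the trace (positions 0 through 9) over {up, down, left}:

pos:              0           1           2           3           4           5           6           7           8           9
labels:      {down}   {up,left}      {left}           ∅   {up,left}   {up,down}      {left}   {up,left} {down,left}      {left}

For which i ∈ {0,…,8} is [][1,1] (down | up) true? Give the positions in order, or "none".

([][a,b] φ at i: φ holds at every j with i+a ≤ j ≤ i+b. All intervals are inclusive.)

0, 3, 4, 6, 7

Evaluate at each i in [0,8]:
  i=0: ✓ (all of [1,1])
  i=1: ✗ (fails at j=2)
  i=2: ✗ (fails at j=3)
  i=3: ✓ (all of [4,4])
  i=4: ✓ (all of [5,5])
  i=5: ✗ (fails at j=6)
  i=6: ✓ (all of [7,7])
  i=7: ✓ (all of [8,8])
  i=8: ✗ (fails at j=9)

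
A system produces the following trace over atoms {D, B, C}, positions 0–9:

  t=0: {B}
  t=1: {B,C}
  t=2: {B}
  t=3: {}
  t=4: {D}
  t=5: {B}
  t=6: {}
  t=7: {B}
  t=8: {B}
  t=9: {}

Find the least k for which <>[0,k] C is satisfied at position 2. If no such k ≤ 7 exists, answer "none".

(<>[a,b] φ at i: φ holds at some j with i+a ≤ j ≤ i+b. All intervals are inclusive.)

none

Scan j = 2,3,… for C:
  j=2: fails
  j=3: fails
  j=4: fails
  j=5: fails
  j=6: fails
  j=7: fails
  j=8: fails
  j=9: fails
No j in [2,9] satisfies it → none.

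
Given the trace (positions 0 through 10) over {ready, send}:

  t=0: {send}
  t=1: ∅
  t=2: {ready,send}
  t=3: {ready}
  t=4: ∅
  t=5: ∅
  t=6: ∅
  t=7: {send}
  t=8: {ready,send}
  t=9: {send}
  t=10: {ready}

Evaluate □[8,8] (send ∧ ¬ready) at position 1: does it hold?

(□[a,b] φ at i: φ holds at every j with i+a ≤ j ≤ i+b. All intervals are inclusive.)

True

Check (send ∧ ¬ready) at every j in [9,9]:
  j=9: true
All positions satisfy it → formula holds.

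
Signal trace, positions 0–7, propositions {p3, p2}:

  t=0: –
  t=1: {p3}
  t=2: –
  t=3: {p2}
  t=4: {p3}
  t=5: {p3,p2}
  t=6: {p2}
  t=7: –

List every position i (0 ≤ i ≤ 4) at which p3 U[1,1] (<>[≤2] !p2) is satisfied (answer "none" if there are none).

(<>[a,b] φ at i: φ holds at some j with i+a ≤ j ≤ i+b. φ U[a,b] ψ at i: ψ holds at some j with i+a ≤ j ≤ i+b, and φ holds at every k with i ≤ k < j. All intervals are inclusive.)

1, 4

Evaluate at each i in [0,4]:
  i=0: ✗ (lhs fails at k=0 before rhs at j=1)
  i=1: ✓ (rhs at j=2; lhs holds on [1,1])
  i=2: ✗ (lhs fails at k=2 before rhs at j=3)
  i=3: ✗ (lhs fails at k=3 before rhs at j=4)
  i=4: ✓ (rhs at j=5; lhs holds on [4,4])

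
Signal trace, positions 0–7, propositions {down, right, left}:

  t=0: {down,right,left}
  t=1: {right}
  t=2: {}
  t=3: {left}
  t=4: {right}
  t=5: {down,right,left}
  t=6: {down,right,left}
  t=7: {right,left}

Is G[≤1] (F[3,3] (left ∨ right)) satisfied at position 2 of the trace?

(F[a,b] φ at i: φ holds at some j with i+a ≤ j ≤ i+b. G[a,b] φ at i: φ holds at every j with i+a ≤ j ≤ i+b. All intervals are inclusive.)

Yes

Check F[3,3] (left ∨ right) at every j in [2,3]:
  j=2: holds (witness at 5)
  j=3: holds (witness at 6)
All positions satisfy it → formula holds.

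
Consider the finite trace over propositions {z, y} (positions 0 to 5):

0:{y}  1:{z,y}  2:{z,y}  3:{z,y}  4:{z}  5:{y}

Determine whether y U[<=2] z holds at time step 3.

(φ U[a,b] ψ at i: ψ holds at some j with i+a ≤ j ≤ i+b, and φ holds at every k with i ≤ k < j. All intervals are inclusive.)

True

Need some j in [3,5] with z, and y at every k in [3,j-1].
  j=3: z holds; no prefix to check → satisfied.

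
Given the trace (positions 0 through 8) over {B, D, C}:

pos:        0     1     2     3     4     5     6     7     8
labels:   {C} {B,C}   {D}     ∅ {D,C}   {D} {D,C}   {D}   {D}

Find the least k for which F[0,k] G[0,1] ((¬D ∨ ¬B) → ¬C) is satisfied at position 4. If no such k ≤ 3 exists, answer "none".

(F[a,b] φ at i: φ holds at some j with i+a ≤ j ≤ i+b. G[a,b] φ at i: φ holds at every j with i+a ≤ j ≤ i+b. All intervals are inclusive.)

Scan j = 4,5,… for G[0,1] ((¬D ∨ ¬B) → ¬C):
  j=4: fails
  j=5: fails
  j=6: fails
  j=7: holds
First hit at j=7, so smallest k = 7-4 = 3.

3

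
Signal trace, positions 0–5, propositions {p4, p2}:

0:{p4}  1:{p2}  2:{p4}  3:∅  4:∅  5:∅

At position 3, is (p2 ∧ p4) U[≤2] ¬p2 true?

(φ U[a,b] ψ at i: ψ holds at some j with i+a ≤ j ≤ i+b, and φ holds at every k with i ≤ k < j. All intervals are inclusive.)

True

Need some j in [3,5] with ¬p2, and (p2 ∧ p4) at every k in [3,j-1].
  j=3: ¬p2 holds; no prefix to check → satisfied.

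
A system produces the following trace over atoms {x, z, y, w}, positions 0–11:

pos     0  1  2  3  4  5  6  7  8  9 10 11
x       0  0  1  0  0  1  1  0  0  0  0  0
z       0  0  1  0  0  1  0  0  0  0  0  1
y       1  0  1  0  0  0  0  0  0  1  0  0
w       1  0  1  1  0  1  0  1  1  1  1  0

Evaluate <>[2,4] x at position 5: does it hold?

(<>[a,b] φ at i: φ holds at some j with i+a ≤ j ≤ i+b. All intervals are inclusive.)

No

Check x at each j in [7,9]:
  j=7: false
  j=8: false
  j=9: false
No position in the window satisfies it → formula fails.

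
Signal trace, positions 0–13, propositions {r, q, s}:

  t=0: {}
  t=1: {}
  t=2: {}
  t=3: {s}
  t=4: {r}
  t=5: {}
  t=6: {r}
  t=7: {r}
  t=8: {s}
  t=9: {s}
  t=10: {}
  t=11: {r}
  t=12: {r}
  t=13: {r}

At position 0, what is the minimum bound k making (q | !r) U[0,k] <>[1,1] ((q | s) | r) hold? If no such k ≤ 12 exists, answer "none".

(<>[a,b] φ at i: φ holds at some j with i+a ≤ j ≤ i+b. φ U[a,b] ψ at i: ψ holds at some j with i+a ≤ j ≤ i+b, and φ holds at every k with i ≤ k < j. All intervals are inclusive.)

Need earliest j ≥ 0 with <>[1,1] ((q | s) | r), and (q | !r) at every k in [0,j-1].
  j=0: rhs fails.
  j=1: rhs fails.
  j=2: rhs holds; lhs holds on [0,1]. k = 2.

2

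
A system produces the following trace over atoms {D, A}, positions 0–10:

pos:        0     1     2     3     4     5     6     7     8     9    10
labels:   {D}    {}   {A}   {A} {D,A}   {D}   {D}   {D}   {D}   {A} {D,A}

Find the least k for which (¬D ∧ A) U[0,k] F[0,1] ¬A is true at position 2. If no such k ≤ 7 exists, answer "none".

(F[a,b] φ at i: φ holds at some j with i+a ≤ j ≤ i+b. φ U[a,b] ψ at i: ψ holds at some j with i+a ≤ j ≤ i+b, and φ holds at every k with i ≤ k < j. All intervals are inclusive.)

2

Need earliest j ≥ 2 with F[0,1] ¬A, and (¬D ∧ A) at every k in [2,j-1].
  j=2: rhs fails.
  j=3: rhs fails.
  j=4: rhs holds; lhs holds on [2,3]. k = 2.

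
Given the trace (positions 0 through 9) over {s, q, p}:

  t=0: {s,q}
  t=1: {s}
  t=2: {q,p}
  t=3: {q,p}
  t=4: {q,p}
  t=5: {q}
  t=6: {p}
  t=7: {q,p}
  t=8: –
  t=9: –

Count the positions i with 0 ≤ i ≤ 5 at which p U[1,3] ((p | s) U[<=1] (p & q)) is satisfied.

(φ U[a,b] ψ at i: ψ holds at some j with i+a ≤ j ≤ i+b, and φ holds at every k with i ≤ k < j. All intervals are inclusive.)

Evaluate at each i in [0,5]:
  i=0: ✗ (lhs fails at k=0 before rhs at j=1)
  i=1: ✗ (lhs fails at k=1 before rhs at j=2)
  i=2: ✓ (rhs at j=3; lhs holds on [2,2])
  i=3: ✓ (rhs at j=4; lhs holds on [3,3])
  i=4: ✗ (lhs fails at k=5 before rhs at j=6)
  i=5: ✗ (lhs fails at k=5 before rhs at j=6)
Positions where it holds: {2, 3} → 2.

2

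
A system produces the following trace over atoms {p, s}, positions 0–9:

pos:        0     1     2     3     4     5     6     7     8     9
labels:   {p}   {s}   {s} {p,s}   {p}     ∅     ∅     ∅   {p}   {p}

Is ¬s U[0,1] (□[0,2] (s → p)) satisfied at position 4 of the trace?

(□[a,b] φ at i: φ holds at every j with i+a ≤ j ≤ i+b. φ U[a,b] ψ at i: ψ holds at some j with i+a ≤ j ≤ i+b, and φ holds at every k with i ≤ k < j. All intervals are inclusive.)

Need some j in [4,5] with □[0,2] (s → p), and ¬s at every k in [4,j-1].
  j=4: □[0,2] (s → p) holds; no prefix to check → satisfied.

True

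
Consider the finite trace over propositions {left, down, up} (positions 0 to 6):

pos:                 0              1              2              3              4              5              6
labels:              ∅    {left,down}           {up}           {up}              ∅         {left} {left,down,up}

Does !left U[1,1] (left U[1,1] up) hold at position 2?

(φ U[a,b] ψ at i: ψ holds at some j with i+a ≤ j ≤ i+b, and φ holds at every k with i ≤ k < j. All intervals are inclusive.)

No

Need some j in [3,3] with (left U[1,1] up), and !left at every k in [2,j-1].
  j=3: (left U[1,1] up) — fails.
No j in the window works → until fails.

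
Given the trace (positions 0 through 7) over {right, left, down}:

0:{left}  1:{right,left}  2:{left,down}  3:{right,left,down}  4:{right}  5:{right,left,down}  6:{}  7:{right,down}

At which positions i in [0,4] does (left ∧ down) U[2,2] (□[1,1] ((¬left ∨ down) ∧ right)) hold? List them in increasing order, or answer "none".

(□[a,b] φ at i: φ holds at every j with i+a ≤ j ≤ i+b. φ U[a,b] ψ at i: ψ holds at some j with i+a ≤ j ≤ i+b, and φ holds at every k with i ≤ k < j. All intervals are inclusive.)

2

Evaluate at each i in [0,4]:
  i=0: ✗ (lhs fails at k=0 before rhs at j=2)
  i=1: ✗ (lhs fails at k=1 before rhs at j=3)
  i=2: ✓ (rhs at j=4; lhs holds on [2,3])
  i=3: ✗ (no rhs in [5,5])
  i=4: ✗ (lhs fails at k=4 before rhs at j=6)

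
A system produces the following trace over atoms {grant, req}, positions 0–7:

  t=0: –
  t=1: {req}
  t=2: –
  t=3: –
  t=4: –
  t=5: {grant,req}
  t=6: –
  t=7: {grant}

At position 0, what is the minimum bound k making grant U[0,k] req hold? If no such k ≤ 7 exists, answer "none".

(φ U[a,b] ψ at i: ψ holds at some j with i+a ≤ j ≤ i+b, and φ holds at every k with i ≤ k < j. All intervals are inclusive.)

Need earliest j ≥ 0 with req, and grant at every k in [0,j-1].
  j=0: rhs fails.
  j=1: rhs holds but lhs fails at k=0.
  j=2: rhs fails.
  j=3: rhs fails.
  j=4: rhs fails.
  j=5: rhs holds but lhs fails at k=0.
  j=6: rhs fails.
  j=7: rhs fails.
No witness within the range → none.

none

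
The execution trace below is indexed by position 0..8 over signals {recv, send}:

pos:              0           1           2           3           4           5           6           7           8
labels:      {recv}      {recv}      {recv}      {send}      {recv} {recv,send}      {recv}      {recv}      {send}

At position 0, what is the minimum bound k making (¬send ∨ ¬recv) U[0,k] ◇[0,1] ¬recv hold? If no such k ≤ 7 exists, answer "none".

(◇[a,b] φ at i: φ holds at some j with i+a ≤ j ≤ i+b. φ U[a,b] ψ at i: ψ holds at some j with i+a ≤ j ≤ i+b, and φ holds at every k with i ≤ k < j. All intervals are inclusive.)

Need earliest j ≥ 0 with ◇[0,1] ¬recv, and (¬send ∨ ¬recv) at every k in [0,j-1].
  j=0: rhs fails.
  j=1: rhs fails.
  j=2: rhs holds; lhs holds on [0,1]. k = 2.

2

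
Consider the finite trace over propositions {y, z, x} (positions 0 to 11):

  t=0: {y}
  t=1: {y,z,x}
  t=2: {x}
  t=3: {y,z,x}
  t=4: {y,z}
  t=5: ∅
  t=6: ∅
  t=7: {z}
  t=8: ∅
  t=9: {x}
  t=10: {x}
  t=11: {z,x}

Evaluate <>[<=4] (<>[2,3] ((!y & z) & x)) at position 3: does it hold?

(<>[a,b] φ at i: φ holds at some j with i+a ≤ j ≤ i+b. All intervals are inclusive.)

Check <>[2,3] ((!y & z) & x) at each j in [3,7]:
  j=3: fails (none in [5,6])
  j=4: fails (none in [6,7])
  j=5: fails (none in [7,8])
  j=6: fails (none in [8,9])
  j=7: fails (none in [9,10])
No position in the window satisfies it → formula fails.

False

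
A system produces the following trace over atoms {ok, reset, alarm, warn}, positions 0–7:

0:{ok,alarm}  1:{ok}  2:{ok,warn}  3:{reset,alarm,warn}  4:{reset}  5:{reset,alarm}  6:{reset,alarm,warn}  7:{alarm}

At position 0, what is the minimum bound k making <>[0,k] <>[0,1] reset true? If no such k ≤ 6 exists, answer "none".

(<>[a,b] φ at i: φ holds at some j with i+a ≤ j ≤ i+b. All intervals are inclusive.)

Scan j = 0,1,… for <>[0,1] reset:
  j=0: fails
  j=1: fails
  j=2: holds
First hit at j=2, so smallest k = 2-0 = 2.

2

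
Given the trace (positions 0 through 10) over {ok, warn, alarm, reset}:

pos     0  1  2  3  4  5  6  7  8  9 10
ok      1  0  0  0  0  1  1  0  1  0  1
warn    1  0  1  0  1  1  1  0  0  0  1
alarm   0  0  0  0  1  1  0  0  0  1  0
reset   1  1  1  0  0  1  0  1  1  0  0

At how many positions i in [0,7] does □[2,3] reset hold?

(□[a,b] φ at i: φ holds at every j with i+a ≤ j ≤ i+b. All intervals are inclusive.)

Evaluate at each i in [0,7]:
  i=0: ✗ (fails at j=3)
  i=1: ✗ (fails at j=3)
  i=2: ✗ (fails at j=4)
  i=3: ✗ (fails at j=6)
  i=4: ✗ (fails at j=6)
  i=5: ✓ (all of [7,8])
  i=6: ✗ (fails at j=9)
  i=7: ✗ (fails at j=9)
Positions where it holds: {5} → 1.

1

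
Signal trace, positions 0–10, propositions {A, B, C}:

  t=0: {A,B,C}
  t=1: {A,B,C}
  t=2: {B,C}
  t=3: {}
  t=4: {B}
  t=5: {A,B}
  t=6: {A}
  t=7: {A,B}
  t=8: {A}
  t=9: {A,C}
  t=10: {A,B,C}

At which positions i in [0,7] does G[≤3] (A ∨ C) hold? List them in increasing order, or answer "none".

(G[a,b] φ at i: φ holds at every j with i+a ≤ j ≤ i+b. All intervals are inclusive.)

Evaluate at each i in [0,7]:
  i=0: ✗ (fails at j=3)
  i=1: ✗ (fails at j=3)
  i=2: ✗ (fails at j=3)
  i=3: ✗ (fails at j=3)
  i=4: ✗ (fails at j=4)
  i=5: ✓ (all of [5,8])
  i=6: ✓ (all of [6,9])
  i=7: ✓ (all of [7,10])

5, 6, 7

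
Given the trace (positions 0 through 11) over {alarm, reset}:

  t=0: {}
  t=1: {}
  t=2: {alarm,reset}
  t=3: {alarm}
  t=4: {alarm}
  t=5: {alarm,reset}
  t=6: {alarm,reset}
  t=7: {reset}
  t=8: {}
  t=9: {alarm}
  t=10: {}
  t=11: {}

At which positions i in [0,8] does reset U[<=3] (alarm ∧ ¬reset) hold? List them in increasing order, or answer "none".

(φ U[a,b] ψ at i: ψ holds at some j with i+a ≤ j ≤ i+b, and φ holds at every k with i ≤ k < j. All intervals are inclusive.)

2, 3, 4

Evaluate at each i in [0,8]:
  i=0: ✗ (lhs fails at k=0 before rhs at j=3)
  i=1: ✗ (lhs fails at k=1 before rhs at j=3)
  i=2: ✓ (rhs at j=3; lhs holds on [2,2])
  i=3: ✓ (rhs at j=3)
  i=4: ✓ (rhs at j=4)
  i=5: ✗ (no rhs in [5,8])
  i=6: ✗ (lhs fails at k=8 before rhs at j=9)
  i=7: ✗ (lhs fails at k=8 before rhs at j=9)
  i=8: ✗ (lhs fails at k=8 before rhs at j=9)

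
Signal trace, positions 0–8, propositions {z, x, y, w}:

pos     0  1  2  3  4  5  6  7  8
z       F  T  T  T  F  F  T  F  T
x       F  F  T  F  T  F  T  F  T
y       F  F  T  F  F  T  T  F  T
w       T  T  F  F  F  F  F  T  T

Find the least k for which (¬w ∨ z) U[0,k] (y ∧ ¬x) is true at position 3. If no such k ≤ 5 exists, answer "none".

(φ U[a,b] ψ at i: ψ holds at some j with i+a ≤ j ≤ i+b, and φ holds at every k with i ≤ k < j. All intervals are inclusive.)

Need earliest j ≥ 3 with (y ∧ ¬x), and (¬w ∨ z) at every k in [3,j-1].
  j=3: rhs fails.
  j=4: rhs fails.
  j=5: rhs holds; lhs holds on [3,4]. k = 2.

2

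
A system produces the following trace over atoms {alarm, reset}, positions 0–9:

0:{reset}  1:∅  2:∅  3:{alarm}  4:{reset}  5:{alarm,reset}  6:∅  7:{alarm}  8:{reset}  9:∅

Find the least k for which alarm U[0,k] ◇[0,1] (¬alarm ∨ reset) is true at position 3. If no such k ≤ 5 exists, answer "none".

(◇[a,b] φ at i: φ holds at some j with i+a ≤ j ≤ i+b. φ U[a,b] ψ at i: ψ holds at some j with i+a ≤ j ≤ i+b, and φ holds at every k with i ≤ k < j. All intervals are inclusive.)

0

Need earliest j ≥ 3 with ◇[0,1] (¬alarm ∨ reset), and alarm at every k in [3,j-1].
  j=3: rhs holds (empty prefix). k = 0.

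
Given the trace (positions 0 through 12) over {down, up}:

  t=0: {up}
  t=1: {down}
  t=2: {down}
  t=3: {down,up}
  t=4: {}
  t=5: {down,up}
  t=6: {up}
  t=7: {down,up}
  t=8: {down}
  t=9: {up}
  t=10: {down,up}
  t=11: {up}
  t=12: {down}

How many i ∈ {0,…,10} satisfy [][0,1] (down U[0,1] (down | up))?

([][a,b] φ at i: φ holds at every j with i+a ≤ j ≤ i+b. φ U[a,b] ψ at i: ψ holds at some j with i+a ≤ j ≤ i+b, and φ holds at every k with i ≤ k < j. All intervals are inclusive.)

Evaluate at each i in [0,10]:
  i=0: ✓ (all of [0,1])
  i=1: ✓ (all of [1,2])
  i=2: ✓ (all of [2,3])
  i=3: ✗ (fails at j=4)
  i=4: ✗ (fails at j=4)
  i=5: ✓ (all of [5,6])
  i=6: ✓ (all of [6,7])
  i=7: ✓ (all of [7,8])
  i=8: ✓ (all of [8,9])
  i=9: ✓ (all of [9,10])
  i=10: ✓ (all of [10,11])
Positions where it holds: {0, 1, 2, 5, 6, 7, 8, 9, 10} → 9.

9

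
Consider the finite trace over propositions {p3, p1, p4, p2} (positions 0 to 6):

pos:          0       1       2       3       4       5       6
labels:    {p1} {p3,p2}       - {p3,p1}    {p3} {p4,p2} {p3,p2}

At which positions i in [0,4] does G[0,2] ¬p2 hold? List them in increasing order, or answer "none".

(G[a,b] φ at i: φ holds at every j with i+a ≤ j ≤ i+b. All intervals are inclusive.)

Evaluate at each i in [0,4]:
  i=0: ✗ (fails at j=1)
  i=1: ✗ (fails at j=1)
  i=2: ✓ (all of [2,4])
  i=3: ✗ (fails at j=5)
  i=4: ✗ (fails at j=5)

2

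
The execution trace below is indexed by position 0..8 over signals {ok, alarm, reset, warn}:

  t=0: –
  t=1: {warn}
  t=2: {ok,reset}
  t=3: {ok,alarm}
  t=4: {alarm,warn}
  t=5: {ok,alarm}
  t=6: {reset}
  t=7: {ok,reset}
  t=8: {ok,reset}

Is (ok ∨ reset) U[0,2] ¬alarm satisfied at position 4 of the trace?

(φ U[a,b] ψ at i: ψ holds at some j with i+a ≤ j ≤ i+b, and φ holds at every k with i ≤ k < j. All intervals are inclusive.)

Need some j in [4,6] with ¬alarm, and (ok ∨ reset) at every k in [4,j-1].
  j=4: ¬alarm false.
  j=5: ¬alarm false.
  j=6: ¬alarm holds, but (ok ∨ reset) fails at k=4 → not this j.
No j in the window works → until fails.

Does not hold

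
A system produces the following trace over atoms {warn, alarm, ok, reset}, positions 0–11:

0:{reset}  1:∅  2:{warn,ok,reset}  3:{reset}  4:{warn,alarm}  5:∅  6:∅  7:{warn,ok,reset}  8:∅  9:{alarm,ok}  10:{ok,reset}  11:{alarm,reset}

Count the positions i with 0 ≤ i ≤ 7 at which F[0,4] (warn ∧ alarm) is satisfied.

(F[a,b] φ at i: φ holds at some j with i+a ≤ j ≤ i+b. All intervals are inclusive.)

5

Evaluate at each i in [0,7]:
  i=0: ✓ (witness j=4)
  i=1: ✓ (witness j=4)
  i=2: ✓ (witness j=4)
  i=3: ✓ (witness j=4)
  i=4: ✓ (witness j=4)
  i=5: ✗ (none in [5,9])
  i=6: ✗ (none in [6,10])
  i=7: ✗ (none in [7,11])
Positions where it holds: {0, 1, 2, 3, 4} → 5.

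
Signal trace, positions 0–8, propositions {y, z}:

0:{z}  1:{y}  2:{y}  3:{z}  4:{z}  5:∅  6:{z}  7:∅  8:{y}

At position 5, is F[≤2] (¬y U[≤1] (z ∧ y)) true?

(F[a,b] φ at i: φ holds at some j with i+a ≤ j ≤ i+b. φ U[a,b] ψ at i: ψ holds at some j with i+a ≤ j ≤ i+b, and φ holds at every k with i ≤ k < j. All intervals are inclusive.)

Check (¬y U[≤1] (z ∧ y)) at each j in [5,7]:
  j=5: fails
  j=6: fails
  j=7: fails
No position in the window satisfies it → formula fails.

No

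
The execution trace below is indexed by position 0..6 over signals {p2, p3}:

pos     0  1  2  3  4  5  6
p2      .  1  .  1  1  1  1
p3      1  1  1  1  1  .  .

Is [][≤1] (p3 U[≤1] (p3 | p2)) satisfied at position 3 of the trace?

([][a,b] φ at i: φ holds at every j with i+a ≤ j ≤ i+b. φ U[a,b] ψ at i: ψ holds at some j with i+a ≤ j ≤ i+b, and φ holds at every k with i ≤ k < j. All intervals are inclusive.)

True

Check (p3 U[≤1] (p3 | p2)) at every j in [3,4]:
  j=3: holds
  j=4: holds
All positions satisfy it → formula holds.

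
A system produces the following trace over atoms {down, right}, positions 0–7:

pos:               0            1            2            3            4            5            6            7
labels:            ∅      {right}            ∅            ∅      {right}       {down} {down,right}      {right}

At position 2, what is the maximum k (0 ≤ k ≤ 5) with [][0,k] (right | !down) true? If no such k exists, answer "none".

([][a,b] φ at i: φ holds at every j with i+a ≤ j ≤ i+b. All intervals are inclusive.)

2

(right | !down) must hold from j=2 onward; find where it first fails.
  j=2: holds
  j=3: holds
  j=4: holds
  j=5: fails
Holds on [2,4], so largest k = 2.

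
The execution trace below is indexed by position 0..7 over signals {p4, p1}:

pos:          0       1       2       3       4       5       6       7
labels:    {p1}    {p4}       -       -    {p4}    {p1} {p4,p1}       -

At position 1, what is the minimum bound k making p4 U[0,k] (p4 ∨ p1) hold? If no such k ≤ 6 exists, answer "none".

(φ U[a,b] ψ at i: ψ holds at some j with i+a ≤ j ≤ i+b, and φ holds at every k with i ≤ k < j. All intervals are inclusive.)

Need earliest j ≥ 1 with (p4 ∨ p1), and p4 at every k in [1,j-1].
  j=1: rhs holds (empty prefix). k = 0.

0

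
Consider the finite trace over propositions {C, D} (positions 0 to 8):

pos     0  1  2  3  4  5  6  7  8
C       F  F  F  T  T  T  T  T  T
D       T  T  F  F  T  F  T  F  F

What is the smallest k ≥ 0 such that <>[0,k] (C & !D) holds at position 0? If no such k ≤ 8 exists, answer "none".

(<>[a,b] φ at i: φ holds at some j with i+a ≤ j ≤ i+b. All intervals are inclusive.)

Scan j = 0,1,… for (C & !D):
  j=0: fails
  j=1: fails
  j=2: fails
  j=3: holds
First hit at j=3, so smallest k = 3-0 = 3.

3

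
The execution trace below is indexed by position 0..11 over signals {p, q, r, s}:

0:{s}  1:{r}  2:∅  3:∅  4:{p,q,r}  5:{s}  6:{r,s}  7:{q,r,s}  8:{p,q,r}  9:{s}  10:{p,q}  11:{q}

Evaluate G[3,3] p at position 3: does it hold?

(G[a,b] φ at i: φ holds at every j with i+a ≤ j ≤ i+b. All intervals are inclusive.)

Check p at every j in [6,6]:
  j=6: false
Fails at j=6 → formula fails.

Does not hold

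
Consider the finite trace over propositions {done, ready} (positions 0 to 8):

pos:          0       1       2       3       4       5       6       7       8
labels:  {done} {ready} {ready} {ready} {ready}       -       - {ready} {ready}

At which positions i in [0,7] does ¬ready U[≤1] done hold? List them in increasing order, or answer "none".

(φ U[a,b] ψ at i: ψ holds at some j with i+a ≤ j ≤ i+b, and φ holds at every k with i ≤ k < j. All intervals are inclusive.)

Evaluate at each i in [0,7]:
  i=0: ✓ (rhs at j=0)
  i=1: ✗ (no rhs in [1,2])
  i=2: ✗ (no rhs in [2,3])
  i=3: ✗ (no rhs in [3,4])
  i=4: ✗ (no rhs in [4,5])
  i=5: ✗ (no rhs in [5,6])
  i=6: ✗ (no rhs in [6,7])
  i=7: ✗ (no rhs in [7,8])

0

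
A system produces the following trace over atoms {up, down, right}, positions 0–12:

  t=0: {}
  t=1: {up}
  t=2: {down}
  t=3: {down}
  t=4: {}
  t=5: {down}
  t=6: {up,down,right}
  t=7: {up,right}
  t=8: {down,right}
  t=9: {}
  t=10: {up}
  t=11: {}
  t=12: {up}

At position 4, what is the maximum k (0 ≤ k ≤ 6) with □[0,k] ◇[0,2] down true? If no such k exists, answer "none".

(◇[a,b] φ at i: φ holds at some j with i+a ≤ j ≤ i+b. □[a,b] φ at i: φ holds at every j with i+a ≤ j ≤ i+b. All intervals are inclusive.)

4

◇[0,2] down must hold from j=4 onward; find where it first fails.
  j=4: holds
  j=5: holds
  j=6: holds
  j=7: holds
  j=8: holds
  j=9: fails
Holds on [4,8], so largest k = 4.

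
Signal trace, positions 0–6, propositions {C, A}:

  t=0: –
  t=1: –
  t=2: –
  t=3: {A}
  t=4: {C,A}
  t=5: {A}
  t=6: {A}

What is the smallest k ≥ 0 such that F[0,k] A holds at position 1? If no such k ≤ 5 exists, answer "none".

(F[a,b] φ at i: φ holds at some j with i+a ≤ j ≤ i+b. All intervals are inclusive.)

2

Scan j = 1,2,… for A:
  j=1: fails
  j=2: fails
  j=3: holds
First hit at j=3, so smallest k = 3-1 = 2.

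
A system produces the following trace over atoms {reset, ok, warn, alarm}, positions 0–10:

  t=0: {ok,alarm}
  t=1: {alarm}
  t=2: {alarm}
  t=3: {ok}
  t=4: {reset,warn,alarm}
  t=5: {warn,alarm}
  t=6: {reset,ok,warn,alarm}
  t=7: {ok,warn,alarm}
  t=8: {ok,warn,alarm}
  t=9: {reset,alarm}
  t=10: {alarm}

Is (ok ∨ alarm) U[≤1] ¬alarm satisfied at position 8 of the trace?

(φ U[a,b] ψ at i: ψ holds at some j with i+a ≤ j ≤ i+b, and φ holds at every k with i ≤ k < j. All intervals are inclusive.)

No

Need some j in [8,9] with ¬alarm, and (ok ∨ alarm) at every k in [8,j-1].
  j=8: ¬alarm false.
  j=9: ¬alarm false.
No j in the window works → until fails.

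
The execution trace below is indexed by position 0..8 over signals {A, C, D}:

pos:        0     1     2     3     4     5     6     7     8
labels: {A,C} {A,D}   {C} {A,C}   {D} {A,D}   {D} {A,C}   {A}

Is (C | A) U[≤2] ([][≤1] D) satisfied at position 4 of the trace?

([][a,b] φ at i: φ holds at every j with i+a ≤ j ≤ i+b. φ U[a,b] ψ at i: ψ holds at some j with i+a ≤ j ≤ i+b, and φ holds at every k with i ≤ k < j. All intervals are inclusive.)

Yes

Need some j in [4,6] with [][≤1] D, and (C | A) at every k in [4,j-1].
  j=4: [][≤1] D holds; no prefix to check → satisfied.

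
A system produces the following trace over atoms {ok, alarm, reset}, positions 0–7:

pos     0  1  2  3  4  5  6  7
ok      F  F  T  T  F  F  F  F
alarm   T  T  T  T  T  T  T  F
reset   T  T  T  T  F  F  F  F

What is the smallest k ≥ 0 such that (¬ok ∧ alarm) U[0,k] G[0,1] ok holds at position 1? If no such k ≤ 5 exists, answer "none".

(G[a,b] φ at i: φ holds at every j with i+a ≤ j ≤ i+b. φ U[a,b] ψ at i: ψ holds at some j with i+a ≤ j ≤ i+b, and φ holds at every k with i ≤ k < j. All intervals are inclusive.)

1

Need earliest j ≥ 1 with G[0,1] ok, and (¬ok ∧ alarm) at every k in [1,j-1].
  j=1: rhs fails.
  j=2: rhs holds; lhs holds on [1,1]. k = 1.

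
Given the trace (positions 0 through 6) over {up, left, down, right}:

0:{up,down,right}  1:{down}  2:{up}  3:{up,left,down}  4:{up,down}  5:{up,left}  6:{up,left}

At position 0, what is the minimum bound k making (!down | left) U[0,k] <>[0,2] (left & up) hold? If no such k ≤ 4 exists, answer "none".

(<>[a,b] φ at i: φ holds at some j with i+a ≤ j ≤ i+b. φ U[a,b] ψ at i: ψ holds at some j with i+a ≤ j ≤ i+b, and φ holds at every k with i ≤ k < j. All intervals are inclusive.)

Need earliest j ≥ 0 with <>[0,2] (left & up), and (!down | left) at every k in [0,j-1].
  j=0: rhs fails.
  j=1: rhs holds but lhs fails at k=0.
  j=2: rhs holds but lhs fails at k=0.
  j=3: rhs holds but lhs fails at k=0.
  j=4: rhs holds but lhs fails at k=0.
No witness within the range → none.

none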